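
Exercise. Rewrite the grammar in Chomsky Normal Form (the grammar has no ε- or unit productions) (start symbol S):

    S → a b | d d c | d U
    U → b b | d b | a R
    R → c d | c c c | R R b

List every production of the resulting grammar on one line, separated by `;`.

Introduce a nonterminal for each terminal appearing in a rule of length ≥ 2: X1 → a, X2 → b, X3 → d, X4 → c.
Binarize each right-hand side of length ≥ 3 by chaining fresh nonterminals (Y1, Y2, …): affected rules were S → X3 X3 X4; R → X4 X4 X4; R → R R X2.

S → X1 X2 | X3 Y1 | X3 U; U → X2 X2 | X3 X2 | X1 R; R → X4 X3 | X4 Y2 | R Y3; X1 → a; X2 → b; X3 → d; X4 → c; Y1 → X3 X4; Y2 → X4 X4; Y3 → R X2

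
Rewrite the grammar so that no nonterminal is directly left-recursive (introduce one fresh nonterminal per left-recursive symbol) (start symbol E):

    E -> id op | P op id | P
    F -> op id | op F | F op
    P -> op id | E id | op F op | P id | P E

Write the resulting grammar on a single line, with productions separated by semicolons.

E -> id op | P op id | P; F -> op id F' | op F F'; P -> op id P' | E id P' | op F op P'; F' -> op F' | ε; P' -> id P' | E P' | ε

F, P are directly left-recursive.
For F: α = {op}, β = {op id, op F}. Rewrite as F → β F' and F' → α F' | ε.
For P: α = {id, E}, β = {op id, E id, op F op}. Rewrite as P → β P' and P' → α P' | ε.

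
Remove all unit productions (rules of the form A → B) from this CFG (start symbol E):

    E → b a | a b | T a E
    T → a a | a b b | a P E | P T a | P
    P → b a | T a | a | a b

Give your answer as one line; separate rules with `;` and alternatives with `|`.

E → b a | a b | T a E; T → b a | T a | a | a b | a a | a b b | a P E | P T a; P → b a | T a | a | a b

Unit pairs: T ⇒* {P}.
For each unit pair (A, B), copy every non-unit production of B to A, then drop all unit productions.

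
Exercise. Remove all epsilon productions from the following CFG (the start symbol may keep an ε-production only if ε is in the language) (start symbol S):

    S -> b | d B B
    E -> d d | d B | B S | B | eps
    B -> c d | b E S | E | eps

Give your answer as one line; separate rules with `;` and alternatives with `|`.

S -> b | d B B | d B | d; E -> d d | d B | d | B S | S | B; B -> c d | b E S | b S | E

Nullable nonterminals: {B, E}.
ε ∉ L(G), so no ε-production is kept.
Expand every rule over subsets of its nullable positions: S → d B B gives d B B | d B | d. E → d B gives d B | d. E → B S gives B S | S. B → b E S gives b E S | b S.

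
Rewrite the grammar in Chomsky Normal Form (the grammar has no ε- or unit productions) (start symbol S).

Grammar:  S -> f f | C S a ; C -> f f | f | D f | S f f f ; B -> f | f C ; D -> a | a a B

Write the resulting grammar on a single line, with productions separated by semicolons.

S -> X1 X1 | C Y1; C -> X1 X1 | f | D X1 | S Y2; B -> f | X1 C; D -> a | X2 Y4; X1 -> f; X2 -> a; Y1 -> S X2; Y2 -> X1 Y3; Y3 -> X1 X1; Y4 -> X2 B

Introduce a nonterminal for each terminal appearing in a rule of length ≥ 2: X1 → f, X2 → a.
Binarize each right-hand side of length ≥ 3 by chaining fresh nonterminals (Y1, Y2, …): affected rules were S → C S X2; C → S X1 X1 X1; D → X2 X2 B.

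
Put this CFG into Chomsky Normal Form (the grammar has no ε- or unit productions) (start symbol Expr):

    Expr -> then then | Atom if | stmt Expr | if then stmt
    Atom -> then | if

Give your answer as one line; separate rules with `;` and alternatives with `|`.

Introduce a nonterminal for each terminal appearing in a rule of length ≥ 2: X1 → then, X2 → if, X3 → stmt.
Binarize each right-hand side of length ≥ 3 by chaining fresh nonterminals (Y1, Y2, …): affected rules were Expr → X2 X1 X3.

Expr -> X1 X1 | Atom X2 | X3 Expr | X2 Y1; Atom -> then | if; X1 -> then; X2 -> if; X3 -> stmt; Y1 -> X1 X3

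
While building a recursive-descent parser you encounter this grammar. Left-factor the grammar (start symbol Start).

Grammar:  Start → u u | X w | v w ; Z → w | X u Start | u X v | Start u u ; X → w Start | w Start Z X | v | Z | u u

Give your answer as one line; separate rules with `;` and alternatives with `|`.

X has alternatives sharing prefix 'w Start': factor to X → w Start X1 with X1 → ε | Z X.

Start → u u | X w | v w; Z → w | X u Start | u X v | Start u u; X → v | Z | u u | w Start X1; X1 → epsilon | Z X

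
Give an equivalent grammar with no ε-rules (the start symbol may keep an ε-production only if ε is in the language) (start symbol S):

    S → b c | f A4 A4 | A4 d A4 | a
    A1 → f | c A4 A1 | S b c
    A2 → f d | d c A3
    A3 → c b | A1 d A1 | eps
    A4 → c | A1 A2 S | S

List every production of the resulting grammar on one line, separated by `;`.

S → b c | f A4 A4 | A4 d A4 | a; A1 → f | c A4 A1 | S b c; A2 → f d | d c A3 | d c; A3 → c b | A1 d A1; A4 → c | A1 A2 S | S

Nullable set = {A3}.
ε ∉ L(G), so no ε-production is kept.
For each production, add variants omitting each subset of nullable occurrences: A2 → d c A3 gives d c A3 | d c.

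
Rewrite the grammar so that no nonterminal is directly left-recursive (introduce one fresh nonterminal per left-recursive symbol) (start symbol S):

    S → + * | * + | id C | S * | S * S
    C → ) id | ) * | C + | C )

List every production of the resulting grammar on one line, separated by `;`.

S → + * S' | * + S' | id C S'; C → ) id C' | ) * C'; S' → * S' | * S S' | epsilon; C' → + C' | ) C' | epsilon

Left recursion appears on S, C.
For S: α = {*, * S}, β = {+ *, * +, id C}. Rewrite as S → β S' and S' → α S' | ε.
For C: α = {+, )}, β = {) id, ) *}. Rewrite as C → β C' and C' → α C' | ε.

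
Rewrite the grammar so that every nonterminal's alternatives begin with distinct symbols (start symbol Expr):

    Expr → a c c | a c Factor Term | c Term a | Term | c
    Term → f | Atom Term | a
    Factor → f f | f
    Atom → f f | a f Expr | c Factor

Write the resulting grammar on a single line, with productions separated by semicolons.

Expr → Term | a c Expr1 | c Expr2; Term → f | Atom Term | a; Factor → f Factor1; Atom → f f | a f Expr | c Factor; Expr1 → c | Factor Term; Expr2 → Term a | ε; Factor1 → f | ε

Expr has alternatives sharing prefix 'a c': factor to Expr → a c Expr1 with Expr1 → c | Factor Term.
Expr has alternatives sharing prefix 'c': factor to Expr → c Expr2 with Expr2 → Term a | ε.
Factor has alternatives sharing prefix 'f': factor to Factor → f Factor1 with Factor1 → f | ε.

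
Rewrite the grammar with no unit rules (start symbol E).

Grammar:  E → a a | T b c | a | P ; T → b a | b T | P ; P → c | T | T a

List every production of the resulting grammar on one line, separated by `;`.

E → a a | T b c | a | c | T a | b a | b T; T → c | T a | b a | b T; P → c | T a | b a | b T

Unit pairs: E ⇒* {P, T}; P ⇒* {T}; T ⇒* {P}.
For each unit pair (A, B), copy every non-unit production of B to A, then drop all unit productions.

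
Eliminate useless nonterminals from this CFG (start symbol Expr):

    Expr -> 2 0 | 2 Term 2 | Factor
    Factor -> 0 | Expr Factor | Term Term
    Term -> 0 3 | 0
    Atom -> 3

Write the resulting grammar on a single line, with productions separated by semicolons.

Generating nonterminals: {Atom, Expr, Factor, Term}.
Reachable from Expr after that: {Expr, Factor, Term}.
Removed useless symbols: {Atom} and every production mentioning them.

Expr -> 2 0 | 2 Term 2 | Factor; Factor -> 0 | Expr Factor | Term Term; Term -> 0 3 | 0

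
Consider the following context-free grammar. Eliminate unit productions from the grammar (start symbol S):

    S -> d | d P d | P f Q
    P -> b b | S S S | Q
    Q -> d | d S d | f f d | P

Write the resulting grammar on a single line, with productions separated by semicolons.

Unit pairs: P ⇒* {Q}; Q ⇒* {P}.
For every A with A ⇒* B via unit rules, add B's non-unit alternatives to A; then delete every rule of the form X → Y.

S -> d | d P d | P f Q; P -> b b | S S S | d | d S d | f f d; Q -> b b | S S S | d | d S d | f f d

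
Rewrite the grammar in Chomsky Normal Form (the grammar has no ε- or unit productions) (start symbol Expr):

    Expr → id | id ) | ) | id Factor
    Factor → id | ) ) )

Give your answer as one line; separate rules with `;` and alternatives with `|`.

Expr → id | X1 X2 | ) | X1 Factor; Factor → id | X2 Y1; X1 → id; X2 → ); Y1 → X2 X2

Introduce a nonterminal for each terminal appearing in a rule of length ≥ 2: X1 → id, X2 → ).
Binarize each right-hand side of length ≥ 3 by chaining fresh nonterminals (Y1, Y2, …): affected rules were Factor → X2 X2 X2.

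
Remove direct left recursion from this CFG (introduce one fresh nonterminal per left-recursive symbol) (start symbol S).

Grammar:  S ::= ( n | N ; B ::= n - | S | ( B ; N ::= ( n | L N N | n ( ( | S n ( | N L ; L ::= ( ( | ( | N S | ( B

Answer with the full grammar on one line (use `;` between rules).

Left recursion appears on N.
For N: α = {L}, β = {( n, L N N, n ( (, S n (}. Rewrite as N → β N' and N' → α N' | ε.

S ::= ( n | N; B ::= n - | S | ( B; N ::= ( n N' | L N N N' | n ( ( N' | S n ( N'; L ::= ( ( | ( | N S | ( B; N' ::= L N' | ε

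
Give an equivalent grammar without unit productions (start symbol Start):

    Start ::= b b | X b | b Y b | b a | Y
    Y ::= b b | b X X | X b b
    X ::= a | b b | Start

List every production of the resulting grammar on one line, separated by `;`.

Unit pairs: Start ⇒* {Y}; X ⇒* {Start, Y}.
For every A with A ⇒* B via unit rules, add B's non-unit alternatives to A; then delete every rule of the form X → Y.

Start ::= b b | X b | b Y b | b a | b X X | X b b; Y ::= b b | b X X | X b b; X ::= b b | X b | b Y b | b a | a | b X X | X b b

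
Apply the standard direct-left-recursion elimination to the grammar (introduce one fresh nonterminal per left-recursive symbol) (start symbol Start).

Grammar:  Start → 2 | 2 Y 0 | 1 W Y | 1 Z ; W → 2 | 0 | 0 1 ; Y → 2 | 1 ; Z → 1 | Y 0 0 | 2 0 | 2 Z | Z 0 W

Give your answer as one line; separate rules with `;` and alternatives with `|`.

Start → 2 | 2 Y 0 | 1 W Y | 1 Z; W → 2 | 0 | 0 1; Y → 2 | 1; Z → 1 Z1 | Y 0 0 Z1 | 2 0 Z1 | 2 Z Z1; Z1 → 0 W Z1 | ε

Left recursion appears on Z.
For Z: α = {0 W}, β = {1, Y 0 0, 2 0, 2 Z}. Rewrite as Z → β Z1 and Z1 → α Z1 | ε.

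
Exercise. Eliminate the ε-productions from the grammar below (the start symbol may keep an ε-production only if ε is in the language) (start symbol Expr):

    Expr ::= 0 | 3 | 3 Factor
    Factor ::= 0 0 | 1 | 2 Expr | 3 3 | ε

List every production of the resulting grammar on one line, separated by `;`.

Expr ::= 0 | 3 | 3 Factor; Factor ::= 0 0 | 1 | 2 Expr | 3 3

Nullable set = {Factor}.
ε ∉ L(G), so no ε-production is kept.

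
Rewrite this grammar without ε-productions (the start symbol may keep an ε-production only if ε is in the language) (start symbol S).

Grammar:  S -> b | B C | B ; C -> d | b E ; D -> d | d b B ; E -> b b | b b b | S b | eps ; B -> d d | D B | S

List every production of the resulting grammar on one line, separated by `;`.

S -> b | B C | B; C -> d | b E | b; D -> d | d b B; E -> b b | b b b | S b; B -> d d | D B | S

Nullable nonterminals: {E}.
ε ∉ L(G), so no ε-production is kept.
Add the nullable-subset variants: C → b E gives b E | b.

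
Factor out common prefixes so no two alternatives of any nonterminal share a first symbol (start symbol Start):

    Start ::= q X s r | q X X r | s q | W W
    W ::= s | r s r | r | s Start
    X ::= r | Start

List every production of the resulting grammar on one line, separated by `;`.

Start ::= s q | W W | q X Start1; W ::= s W1 | r W2; X ::= r | Start; Start1 ::= s r | X r; W1 ::= ε | Start; W2 ::= s r | ε

Start has alternatives sharing prefix 'q X': factor to Start → q X Start1 with Start1 → s r | X r.
W has alternatives sharing prefix 's': factor to W → s W1 with W1 → ε | Start.
W has alternatives sharing prefix 'r': factor to W → r W2 with W2 → s r | ε.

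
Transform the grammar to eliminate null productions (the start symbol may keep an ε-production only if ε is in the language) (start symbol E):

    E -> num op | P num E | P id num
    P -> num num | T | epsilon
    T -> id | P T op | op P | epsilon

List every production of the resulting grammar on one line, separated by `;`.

The nullable symbols are {P, T}.
ε ∉ L(G), so no ε-production is kept.
For each production, add variants omitting each subset of nullable occurrences: E → P num E gives P num E | num E. E → P id num gives P id num | id num. T → P T op gives P T op | P op | T op | op.

E -> num op | P num E | num E | P id num | id num; P -> num num | T; T -> id | P T op | P op | T op | op | op P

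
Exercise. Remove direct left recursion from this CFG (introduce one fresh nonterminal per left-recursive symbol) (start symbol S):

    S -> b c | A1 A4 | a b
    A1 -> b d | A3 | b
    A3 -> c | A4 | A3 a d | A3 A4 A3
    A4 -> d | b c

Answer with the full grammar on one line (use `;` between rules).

A3 is directly left-recursive.
For A3: α = {a d, A4 A3}, β = {c, A4}. Rewrite as A3 → β A3' and A3' → α A3' | ε.

S -> b c | A1 A4 | a b; A1 -> b d | A3 | b; A3 -> c A3' | A4 A3'; A4 -> d | b c; A3' -> a d A3' | A4 A3 A3' | ε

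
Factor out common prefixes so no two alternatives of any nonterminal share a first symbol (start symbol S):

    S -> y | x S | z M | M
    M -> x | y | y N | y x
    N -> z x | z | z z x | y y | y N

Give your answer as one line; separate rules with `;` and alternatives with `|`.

S -> y | x S | z M | M; M -> x | y M'; N -> z N' | y N''; M' -> ε | N | x; N' -> x | ε | z x; N'' -> y | N

M has alternatives sharing prefix 'y': factor to M → y M' with M' → ε | N | x.
N has alternatives sharing prefix 'z': factor to N → z N' with N' → x | ε | z x.
N has alternatives sharing prefix 'y': factor to N → y N'' with N'' → y | N.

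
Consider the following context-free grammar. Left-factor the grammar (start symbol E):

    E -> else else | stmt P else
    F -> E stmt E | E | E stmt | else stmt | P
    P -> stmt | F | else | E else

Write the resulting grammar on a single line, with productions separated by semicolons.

E -> else else | stmt P else; F -> else stmt | P | E F'; P -> stmt | F | else | E else; F' -> eps | stmt F''; F'' -> E | eps

F has alternatives sharing prefix 'E': factor to F → E F' with F' → stmt E | ε | stmt.
F' has alternatives sharing prefix 'stmt': factor to F' → stmt F'' with F'' → E | ε.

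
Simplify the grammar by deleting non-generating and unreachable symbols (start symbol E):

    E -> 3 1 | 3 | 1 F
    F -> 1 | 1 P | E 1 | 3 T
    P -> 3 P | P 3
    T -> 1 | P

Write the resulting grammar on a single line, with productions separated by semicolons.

Generating nonterminals: {E, F, T}.
Reachable from E after that: {E, F, T}.
Removed useless symbols: {P} and every production mentioning them.

E -> 3 1 | 3 | 1 F; F -> 1 | E 1 | 3 T; T -> 1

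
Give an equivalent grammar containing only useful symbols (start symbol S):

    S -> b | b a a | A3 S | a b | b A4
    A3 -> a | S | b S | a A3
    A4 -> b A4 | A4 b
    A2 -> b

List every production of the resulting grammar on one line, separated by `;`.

S -> b | b a a | A3 S | a b; A3 -> a | S | b S | a A3

Generating nonterminals: {A2, A3, S}.
Reachable from S after that: {A3, S}.
Removed useless symbols: {A2, A4} and every production mentioning them.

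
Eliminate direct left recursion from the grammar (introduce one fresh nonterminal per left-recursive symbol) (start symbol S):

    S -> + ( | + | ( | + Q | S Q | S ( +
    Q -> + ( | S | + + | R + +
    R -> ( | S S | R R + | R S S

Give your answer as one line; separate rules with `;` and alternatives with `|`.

S -> + ( S' | + S' | ( S' | + Q S'; Q -> + ( | S | + + | R + +; R -> ( R' | S S R'; S' -> Q S' | ( + S' | ε; R' -> R + R' | S S R' | ε

S, R are directly left-recursive.
For S: α = {Q, ( +}, β = {+ (, +, (, + Q}. Rewrite as S → β S' and S' → α S' | ε.
For R: α = {R +, S S}, β = {(, S S}. Rewrite as R → β R' and R' → α R' | ε.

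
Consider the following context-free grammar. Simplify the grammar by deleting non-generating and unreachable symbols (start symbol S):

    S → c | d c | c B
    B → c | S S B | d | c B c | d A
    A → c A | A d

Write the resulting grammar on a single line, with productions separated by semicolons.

S → c | d c | c B; B → c | S S B | d | c B c

Generating nonterminals: {B, S}.
Reachable from S after that: {B, S}.
Removed useless symbols: {A} and every production mentioning them.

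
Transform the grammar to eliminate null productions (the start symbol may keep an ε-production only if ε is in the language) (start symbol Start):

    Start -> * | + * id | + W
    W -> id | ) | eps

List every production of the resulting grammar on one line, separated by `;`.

The nullable symbols are {W}.
ε ∉ L(G), so no ε-production is kept.
Expand every rule over subsets of its nullable positions: Start → + W gives + W | +.

Start -> * | + * id | + W | +; W -> id | )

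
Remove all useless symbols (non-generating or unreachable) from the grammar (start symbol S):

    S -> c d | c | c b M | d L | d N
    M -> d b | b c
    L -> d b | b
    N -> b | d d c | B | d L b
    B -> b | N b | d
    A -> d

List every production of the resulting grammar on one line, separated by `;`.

Generating nonterminals: {A, B, L, M, N, S}.
Reachable from S after that: {B, L, M, N, S}.
Removed useless symbols: {A} and every production mentioning them.

S -> c d | c | c b M | d L | d N; M -> d b | b c; L -> d b | b; N -> b | d d c | B | d L b; B -> b | N b | d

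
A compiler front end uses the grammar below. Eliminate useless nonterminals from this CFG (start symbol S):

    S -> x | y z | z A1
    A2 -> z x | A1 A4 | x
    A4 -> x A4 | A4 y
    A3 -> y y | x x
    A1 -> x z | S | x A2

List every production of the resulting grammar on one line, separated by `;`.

S -> x | y z | z A1; A2 -> z x | x; A1 -> x z | S | x A2

Generating nonterminals: {A1, A2, A3, S}.
Reachable from S after that: {A1, A2, S}.
Removed useless symbols: {A3, A4} and every production mentioning them.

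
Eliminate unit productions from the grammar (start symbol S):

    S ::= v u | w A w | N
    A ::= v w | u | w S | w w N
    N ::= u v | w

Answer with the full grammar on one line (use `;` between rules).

Unit pairs: S ⇒* {N}.
Replace each nonterminal's rules with the union of the non-unit rules of every nonterminal it unit-derives.

S ::= v u | w A w | u v | w; A ::= v w | u | w S | w w N; N ::= u v | w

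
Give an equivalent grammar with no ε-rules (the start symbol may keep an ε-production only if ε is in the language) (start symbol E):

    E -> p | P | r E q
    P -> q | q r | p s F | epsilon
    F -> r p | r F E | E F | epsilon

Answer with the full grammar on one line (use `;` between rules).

E -> p | P | r E q | r q | ε; P -> q | q r | p s F | p s; F -> r p | r F E | r F | r E | r | E F | E

The nullable symbols are {E, F, P}.
ε ∈ L(G) since E is nullable, so keep E → ε.
Expand every rule over subsets of its nullable positions: E → r E q gives r E q | r q. P → p s F gives p s F | p s. F → r F E gives r F E | r F | r E | r. F → E F gives E F | E.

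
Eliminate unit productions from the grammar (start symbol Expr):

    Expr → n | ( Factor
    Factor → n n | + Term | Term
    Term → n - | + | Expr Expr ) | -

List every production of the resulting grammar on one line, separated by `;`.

Unit pairs: Factor ⇒* {Term}.
For every A with A ⇒* B via unit rules, add B's non-unit alternatives to A; then delete every rule of the form X → Y.

Expr → n | ( Factor; Factor → n - | + | Expr Expr ) | - | n n | + Term; Term → n - | + | Expr Expr ) | -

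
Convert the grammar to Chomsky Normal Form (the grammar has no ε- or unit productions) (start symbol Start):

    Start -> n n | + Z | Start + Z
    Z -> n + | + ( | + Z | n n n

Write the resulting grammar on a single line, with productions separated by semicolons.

Start -> X1 X1 | X2 Z | Start Y1; Z -> X1 X2 | X2 X3 | X2 Z | X1 Y2; X1 -> n; X2 -> +; X3 -> (; Y1 -> X2 Z; Y2 -> X1 X1

Introduce a nonterminal for each terminal appearing in a rule of length ≥ 2: X1 → n, X2 → +, X3 → (.
Binarize each right-hand side of length ≥ 3 by chaining fresh nonterminals (Y1, Y2, …): affected rules were Start → Start X2 Z; Z → X1 X1 X1.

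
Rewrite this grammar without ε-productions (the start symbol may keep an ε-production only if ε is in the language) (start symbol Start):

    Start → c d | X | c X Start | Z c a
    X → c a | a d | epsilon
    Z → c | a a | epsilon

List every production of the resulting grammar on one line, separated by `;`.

Start → c d | X | c X Start | c X | c Start | c | Z c a | c a | ε; X → c a | a d; Z → c | a a

Nullable nonterminals: {Start, X, Z}.
ε ∈ L(G) since Start is nullable, so keep Start → ε.
Expand every rule over subsets of its nullable positions: Start → c X Start gives c X Start | c X | c Start | c. Start → Z c a gives Z c a | c a.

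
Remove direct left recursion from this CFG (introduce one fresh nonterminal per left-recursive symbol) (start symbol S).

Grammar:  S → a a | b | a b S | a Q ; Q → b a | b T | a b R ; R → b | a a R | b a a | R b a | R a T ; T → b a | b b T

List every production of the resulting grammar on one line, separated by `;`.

R is directly left-recursive.
For R: α = {b a, a T}, β = {b, a a R, b a a}. Rewrite as R → β R' and R' → α R' | ε.

S → a a | b | a b S | a Q; Q → b a | b T | a b R; R → b R' | a a R R' | b a a R'; T → b a | b b T; R' → b a R' | a T R' | eps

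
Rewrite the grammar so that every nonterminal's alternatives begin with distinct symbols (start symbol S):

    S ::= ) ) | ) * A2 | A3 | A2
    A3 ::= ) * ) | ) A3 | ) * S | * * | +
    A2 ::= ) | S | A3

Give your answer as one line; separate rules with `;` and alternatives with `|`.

S has alternatives sharing prefix ')': factor to S → ) S' with S' → ) | * A2.
A3 has alternatives sharing prefix ')': factor to A3 → ) A3' with A3' → * ) | A3 | * S.
A3' has alternatives sharing prefix '*': factor to A3' → * A3'' with A3'' → ) | S.

S ::= A3 | A2 | ) S'; A3 ::= * * | + | ) A3'; A2 ::= ) | S | A3; S' ::= ) | * A2; A3' ::= A3 | * A3''; A3'' ::= ) | S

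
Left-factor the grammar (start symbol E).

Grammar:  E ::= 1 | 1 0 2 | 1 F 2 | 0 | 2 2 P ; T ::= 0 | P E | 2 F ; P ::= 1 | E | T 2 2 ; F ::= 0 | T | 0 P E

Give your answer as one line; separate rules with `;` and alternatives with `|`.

E ::= 0 | 2 2 P | 1 E'; T ::= 0 | P E | 2 F; P ::= 1 | E | T 2 2; F ::= T | 0 F'; E' ::= ε | 0 2 | F 2; F' ::= ε | P E

E has alternatives sharing prefix '1': factor to E → 1 E' with E' → ε | 0 2 | F 2.
F has alternatives sharing prefix '0': factor to F → 0 F' with F' → ε | P E.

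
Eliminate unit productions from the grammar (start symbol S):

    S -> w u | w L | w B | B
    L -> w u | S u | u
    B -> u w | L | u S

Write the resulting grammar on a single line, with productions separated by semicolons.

S -> w u | S u | u | u w | u S | w L | w B; L -> w u | S u | u; B -> w u | S u | u | u w | u S

Unit pairs: B ⇒* {L}; S ⇒* {B, L}.
For every A with A ⇒* B via unit rules, add B's non-unit alternatives to A; then delete every rule of the form X → Y.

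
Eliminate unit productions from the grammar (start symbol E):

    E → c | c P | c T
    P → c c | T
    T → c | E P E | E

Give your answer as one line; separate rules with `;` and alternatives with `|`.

Unit pairs: P ⇒* {E, T}; T ⇒* {E}.
For every A with A ⇒* B via unit rules, add B's non-unit alternatives to A; then delete every rule of the form X → Y.

E → c | c P | c T; P → c | c P | c T | c c | E P E; T → c | c P | c T | E P E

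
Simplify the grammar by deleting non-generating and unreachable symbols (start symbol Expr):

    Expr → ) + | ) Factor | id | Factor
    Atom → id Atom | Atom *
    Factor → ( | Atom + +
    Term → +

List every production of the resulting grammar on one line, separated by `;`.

Expr → ) + | ) Factor | id | Factor; Factor → (

Generating nonterminals: {Expr, Factor, Term}.
Reachable from Expr after that: {Expr, Factor}.
Removed useless symbols: {Atom, Term} and every production mentioning them.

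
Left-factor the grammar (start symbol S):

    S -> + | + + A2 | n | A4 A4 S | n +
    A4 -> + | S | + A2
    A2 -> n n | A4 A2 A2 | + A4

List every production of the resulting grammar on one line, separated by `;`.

S has alternatives sharing prefix '+': factor to S → + S' with S' → ε | + A2.
S has alternatives sharing prefix 'n': factor to S → n S'' with S'' → ε | +.
A4 has alternatives sharing prefix '+': factor to A4 → + A4' with A4' → ε | A2.

S -> A4 A4 S | + S' | n S''; A4 -> S | + A4'; A2 -> n n | A4 A2 A2 | + A4; S' -> ε | + A2; S'' -> ε | +; A4' -> ε | A2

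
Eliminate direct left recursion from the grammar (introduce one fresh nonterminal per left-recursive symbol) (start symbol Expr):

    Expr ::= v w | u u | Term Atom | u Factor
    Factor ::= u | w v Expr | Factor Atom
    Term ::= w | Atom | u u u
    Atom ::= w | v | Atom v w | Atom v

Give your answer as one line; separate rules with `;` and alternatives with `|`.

Expr ::= v w | u u | Term Atom | u Factor; Factor ::= u Factor1 | w v Expr Factor1; Term ::= w | Atom | u u u; Atom ::= w Atom1 | v Atom1; Factor1 ::= Atom Factor1 | ε; Atom1 ::= v w Atom1 | v Atom1 | ε

Directly left-recursive nonterminals: Factor, Atom.
For Factor: α = {Atom}, β = {u, w v Expr}. Rewrite as Factor → β Factor1 and Factor1 → α Factor1 | ε.
For Atom: α = {v w, v}, β = {w, v}. Rewrite as Atom → β Atom1 and Atom1 → α Atom1 | ε.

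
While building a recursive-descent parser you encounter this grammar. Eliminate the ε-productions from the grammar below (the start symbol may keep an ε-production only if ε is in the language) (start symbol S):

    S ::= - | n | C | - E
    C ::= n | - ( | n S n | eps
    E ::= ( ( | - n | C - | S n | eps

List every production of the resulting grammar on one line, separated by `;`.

S ::= - | n | C | - E | eps; C ::= n | - ( | n S n | n n; E ::= ( ( | - n | C - | - | S n | n

Nullable nonterminals: {C, E, S}.
ε ∈ L(G) since S is nullable, so keep S → ε.
Add the nullable-subset variants: C → n S n gives n S n | n n. E → C - gives C - | -. E → S n gives S n | n.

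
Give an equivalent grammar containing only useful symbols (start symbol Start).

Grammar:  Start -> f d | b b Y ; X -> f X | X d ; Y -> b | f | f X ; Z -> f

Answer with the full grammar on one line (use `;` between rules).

Generating nonterminals: {Start, Y, Z}.
Reachable from Start after that: {Start, Y}.
Removed useless symbols: {X, Z} and every production mentioning them.

Start -> f d | b b Y; Y -> b | f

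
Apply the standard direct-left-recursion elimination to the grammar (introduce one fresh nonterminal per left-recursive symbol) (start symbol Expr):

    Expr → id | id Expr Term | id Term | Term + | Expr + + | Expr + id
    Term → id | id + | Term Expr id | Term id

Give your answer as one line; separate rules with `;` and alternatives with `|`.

Expr → id Expr1 | id Expr Term Expr1 | id Term Expr1 | Term + Expr1; Term → id Term1 | id + Term1; Expr1 → + + Expr1 | + id Expr1 | ε; Term1 → Expr id Term1 | id Term1 | ε

Expr, Term are directly left-recursive.
For Expr: α = {+ +, + id}, β = {id, id Expr Term, id Term, Term +}. Rewrite as Expr → β Expr1 and Expr1 → α Expr1 | ε.
For Term: α = {Expr id, id}, β = {id, id +}. Rewrite as Term → β Term1 and Term1 → α Term1 | ε.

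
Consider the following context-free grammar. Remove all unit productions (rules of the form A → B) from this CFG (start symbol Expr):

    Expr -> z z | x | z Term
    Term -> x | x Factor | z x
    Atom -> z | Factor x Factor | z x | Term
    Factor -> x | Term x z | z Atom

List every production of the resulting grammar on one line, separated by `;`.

Unit pairs: Atom ⇒* {Term}.
For every A with A ⇒* B via unit rules, add B's non-unit alternatives to A; then delete every rule of the form X → Y.

Expr -> z z | x | z Term; Term -> x | x Factor | z x; Atom -> x | x Factor | z x | z | Factor x Factor; Factor -> x | Term x z | z Atom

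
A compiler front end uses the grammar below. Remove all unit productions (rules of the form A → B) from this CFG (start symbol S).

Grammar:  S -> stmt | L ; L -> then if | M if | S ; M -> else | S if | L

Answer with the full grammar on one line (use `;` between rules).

Unit pairs: L ⇒* {S}; M ⇒* {L, S}; S ⇒* {L}.
For every A with A ⇒* B via unit rules, add B's non-unit alternatives to A; then delete every rule of the form X → Y.

S -> then if | M if | stmt; L -> then if | M if | stmt; M -> then if | M if | stmt | else | S if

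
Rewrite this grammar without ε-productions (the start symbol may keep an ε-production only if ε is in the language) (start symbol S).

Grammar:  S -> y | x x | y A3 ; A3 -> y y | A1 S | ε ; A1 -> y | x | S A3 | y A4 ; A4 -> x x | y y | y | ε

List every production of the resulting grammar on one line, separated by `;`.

Nullable set = {A3, A4}.
ε ∉ L(G), so no ε-production is kept.
For each production, add variants omitting each subset of nullable occurrences: A1 → S A3 gives S A3 | S.

S -> y | x x | y A3; A3 -> y y | A1 S; A1 -> y | x | S A3 | S | y A4; A4 -> x x | y y | y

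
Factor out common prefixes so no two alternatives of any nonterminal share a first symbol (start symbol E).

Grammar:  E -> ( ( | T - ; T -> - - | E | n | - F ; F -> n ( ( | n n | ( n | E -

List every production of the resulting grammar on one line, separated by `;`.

E -> ( ( | T -; T -> E | n | - T'; F -> ( n | E - | n F'; T' -> - | F; F' -> ( ( | n

T has alternatives sharing prefix '-': factor to T → - T' with T' → - | F.
F has alternatives sharing prefix 'n': factor to F → n F' with F' → ( ( | n.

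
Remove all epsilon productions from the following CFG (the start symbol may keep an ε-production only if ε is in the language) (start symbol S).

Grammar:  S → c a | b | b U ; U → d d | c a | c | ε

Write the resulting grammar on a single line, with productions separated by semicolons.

Nullable nonterminals: {U}.
ε ∉ L(G), so no ε-production is kept.

S → c a | b | b U; U → d d | c a | c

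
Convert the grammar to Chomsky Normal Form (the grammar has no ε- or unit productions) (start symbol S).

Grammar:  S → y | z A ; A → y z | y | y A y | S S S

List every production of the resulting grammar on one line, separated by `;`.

Introduce a nonterminal for each terminal appearing in a rule of length ≥ 2: X1 → z, X2 → y.
Binarize each right-hand side of length ≥ 3 by chaining fresh nonterminals (Y1, Y2, …): affected rules were A → X2 A X2; A → S S S.

S → y | X1 A; A → X2 X1 | y | X2 Y1 | S Y2; X1 → z; X2 → y; Y1 → A X2; Y2 → S S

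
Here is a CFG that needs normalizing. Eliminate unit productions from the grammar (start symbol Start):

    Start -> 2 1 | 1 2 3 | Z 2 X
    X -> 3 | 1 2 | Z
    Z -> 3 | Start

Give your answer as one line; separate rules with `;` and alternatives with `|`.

Unit pairs: X ⇒* {Start, Z}; Z ⇒* {Start}.
For every A with A ⇒* B via unit rules, add B's non-unit alternatives to A; then delete every rule of the form X → Y.

Start -> 2 1 | 1 2 3 | Z 2 X; X -> 3 | 2 1 | 1 2 3 | Z 2 X | 1 2; Z -> 3 | 2 1 | 1 2 3 | Z 2 X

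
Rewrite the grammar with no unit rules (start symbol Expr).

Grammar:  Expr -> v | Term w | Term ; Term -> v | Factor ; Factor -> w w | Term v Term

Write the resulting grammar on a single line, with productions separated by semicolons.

Expr -> v | w w | Term v Term | Term w; Term -> v | w w | Term v Term; Factor -> w w | Term v Term

Unit pairs: Expr ⇒* {Factor, Term}; Term ⇒* {Factor}.
Replace each nonterminal's rules with the union of the non-unit rules of every nonterminal it unit-derives.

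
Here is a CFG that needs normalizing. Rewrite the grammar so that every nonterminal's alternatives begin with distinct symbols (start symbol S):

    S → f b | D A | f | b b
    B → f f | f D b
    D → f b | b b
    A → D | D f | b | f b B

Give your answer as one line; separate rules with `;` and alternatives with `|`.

S has alternatives sharing prefix 'f': factor to S → f S' with S' → b | ε.
B has alternatives sharing prefix 'f': factor to B → f B' with B' → f | D b.
A has alternatives sharing prefix 'D': factor to A → D A' with A' → ε | f.

S → D A | b b | f S'; B → f B'; D → f b | b b; A → b | f b B | D A'; S' → b | ε; B' → f | D b; A' → ε | f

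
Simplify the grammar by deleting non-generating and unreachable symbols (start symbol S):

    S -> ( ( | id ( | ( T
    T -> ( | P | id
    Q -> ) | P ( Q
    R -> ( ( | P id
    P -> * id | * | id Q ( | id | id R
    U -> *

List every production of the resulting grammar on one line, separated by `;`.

Generating nonterminals: {P, Q, R, S, T, U}.
Reachable from S after that: {P, Q, R, S, T}.
Removed useless symbols: {U} and every production mentioning them.

S -> ( ( | id ( | ( T; T -> ( | P | id; Q -> ) | P ( Q; R -> ( ( | P id; P -> * id | * | id Q ( | id | id R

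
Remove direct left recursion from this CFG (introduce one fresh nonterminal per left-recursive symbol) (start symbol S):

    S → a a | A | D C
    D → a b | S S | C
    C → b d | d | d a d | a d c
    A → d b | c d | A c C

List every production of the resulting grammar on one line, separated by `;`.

S → a a | A | D C; D → a b | S S | C; C → b d | d | d a d | a d c; A → d b A' | c d A'; A' → c C A' | epsilon

Directly left-recursive nonterminal: A.
For A: α = {c C}, β = {d b, c d}. Rewrite as A → β A' and A' → α A' | ε.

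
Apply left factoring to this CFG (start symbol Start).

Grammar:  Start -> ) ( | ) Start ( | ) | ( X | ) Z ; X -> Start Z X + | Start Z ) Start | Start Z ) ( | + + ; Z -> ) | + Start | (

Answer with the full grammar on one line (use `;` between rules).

Start -> ( X | ) Start1; X -> + + | Start Z X1; Z -> ) | + Start | (; Start1 -> ( | Start ( | eps | Z; X1 -> X + | ) X11; X11 -> Start | (

Start has alternatives sharing prefix ')': factor to Start → ) Start1 with Start1 → ( | Start ( | ε | Z.
X has alternatives sharing prefix 'Start Z': factor to X → Start Z X1 with X1 → X + | ) Start | ) (.
X1 has alternatives sharing prefix ')': factor to X1 → ) X11 with X11 → Start | (.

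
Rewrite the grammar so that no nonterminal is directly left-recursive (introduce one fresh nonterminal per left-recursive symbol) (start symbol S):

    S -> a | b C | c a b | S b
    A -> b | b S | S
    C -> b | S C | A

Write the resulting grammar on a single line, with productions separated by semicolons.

S -> a S' | b C S' | c a b S'; A -> b | b S | S; C -> b | S C | A; S' -> b S' | ε

Directly left-recursive nonterminal: S.
For S: α = {b}, β = {a, b C, c a b}. Rewrite as S → β S' and S' → α S' | ε.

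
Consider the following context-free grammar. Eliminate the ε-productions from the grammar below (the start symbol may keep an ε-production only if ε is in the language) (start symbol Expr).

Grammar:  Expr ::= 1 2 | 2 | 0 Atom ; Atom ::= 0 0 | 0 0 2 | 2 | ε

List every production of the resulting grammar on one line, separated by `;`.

Expr ::= 1 2 | 2 | 0 Atom | 0; Atom ::= 0 0 | 0 0 2 | 2

The nullable symbols are {Atom}.
ε ∉ L(G), so no ε-production is kept.
Expand every rule over subsets of its nullable positions: Expr → 0 Atom gives 0 Atom | 0.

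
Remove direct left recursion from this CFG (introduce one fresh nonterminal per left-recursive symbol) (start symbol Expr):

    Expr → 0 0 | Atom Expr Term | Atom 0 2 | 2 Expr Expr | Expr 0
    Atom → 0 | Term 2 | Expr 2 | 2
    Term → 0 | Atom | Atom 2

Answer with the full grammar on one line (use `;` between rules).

Left recursion appears on Expr.
For Expr: α = {0}, β = {0 0, Atom Expr Term, Atom 0 2, 2 Expr Expr}. Rewrite as Expr → β Expr1 and Expr1 → α Expr1 | ε.

Expr → 0 0 Expr1 | Atom Expr Term Expr1 | Atom 0 2 Expr1 | 2 Expr Expr Expr1; Atom → 0 | Term 2 | Expr 2 | 2; Term → 0 | Atom | Atom 2; Expr1 → 0 Expr1 | ε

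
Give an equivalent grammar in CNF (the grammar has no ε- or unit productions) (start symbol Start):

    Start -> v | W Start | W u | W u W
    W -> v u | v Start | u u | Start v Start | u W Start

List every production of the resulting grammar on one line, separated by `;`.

Introduce a nonterminal for each terminal appearing in a rule of length ≥ 2: X1 → u, X2 → v.
Binarize each right-hand side of length ≥ 3 by chaining fresh nonterminals (Y1, Y2, …): affected rules were Start → W X1 W; W → Start X2 Start; W → X1 W Start.

Start -> v | W Start | W X1 | W Y1; W -> X2 X1 | X2 Start | X1 X1 | Start Y2 | X1 Y3; X1 -> u; X2 -> v; Y1 -> X1 W; Y2 -> X2 Start; Y3 -> W Start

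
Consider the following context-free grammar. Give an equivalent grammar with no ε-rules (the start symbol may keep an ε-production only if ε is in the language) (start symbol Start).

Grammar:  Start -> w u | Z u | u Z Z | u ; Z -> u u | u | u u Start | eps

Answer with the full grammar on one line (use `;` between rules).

Start -> w u | Z u | u | u Z Z | u Z; Z -> u u | u | u u Start

Nullable nonterminals: {Z}.
ε ∉ L(G), so no ε-production is kept.
For each production, add variants omitting each subset of nullable occurrences: Start → Z u gives Z u | u. Start → u Z Z gives u Z Z | u Z.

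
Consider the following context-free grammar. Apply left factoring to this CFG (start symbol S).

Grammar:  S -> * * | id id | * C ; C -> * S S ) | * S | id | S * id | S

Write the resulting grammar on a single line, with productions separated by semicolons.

S -> id id | * S'; C -> id | * S C' | S C''; S' -> * | C; C' -> S ) | ε; C'' -> * id | ε

S has alternatives sharing prefix '*': factor to S → * S' with S' → * | C.
C has alternatives sharing prefix '* S': factor to C → * S C' with C' → S ) | ε.
C has alternatives sharing prefix 'S': factor to C → S C'' with C'' → * id | ε.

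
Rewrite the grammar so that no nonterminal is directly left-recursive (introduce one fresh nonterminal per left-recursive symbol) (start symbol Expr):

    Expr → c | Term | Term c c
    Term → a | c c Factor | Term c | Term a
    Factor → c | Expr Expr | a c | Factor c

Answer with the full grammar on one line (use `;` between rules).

Expr → c | Term | Term c c; Term → a Term1 | c c Factor Term1; Factor → c Factor1 | Expr Expr Factor1 | a c Factor1; Term1 → c Term1 | a Term1 | ε; Factor1 → c Factor1 | ε

Left recursion appears on Term, Factor.
For Term: α = {c, a}, β = {a, c c Factor}. Rewrite as Term → β Term1 and Term1 → α Term1 | ε.
For Factor: α = {c}, β = {c, Expr Expr, a c}. Rewrite as Factor → β Factor1 and Factor1 → α Factor1 | ε.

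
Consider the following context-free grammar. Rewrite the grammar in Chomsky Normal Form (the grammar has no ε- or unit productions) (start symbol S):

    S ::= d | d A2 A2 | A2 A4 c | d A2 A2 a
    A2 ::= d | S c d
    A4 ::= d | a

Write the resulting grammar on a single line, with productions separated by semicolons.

S ::= d | X1 Y1 | A2 Y2 | X1 Y3; A2 ::= d | S Y5; A4 ::= d | a; X1 ::= d; X2 ::= c; X3 ::= a; Y1 ::= A2 A2; Y2 ::= A4 X2; Y3 ::= A2 Y4; Y4 ::= A2 X3; Y5 ::= X2 X1

Introduce a nonterminal for each terminal appearing in a rule of length ≥ 2: X1 → d, X2 → c, X3 → a.
Binarize each right-hand side of length ≥ 3 by chaining fresh nonterminals (Y1, Y2, …): affected rules were S → X1 A2 A2; S → A2 A4 X2; S → X1 A2 A2 X3; A2 → S X2 X1.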